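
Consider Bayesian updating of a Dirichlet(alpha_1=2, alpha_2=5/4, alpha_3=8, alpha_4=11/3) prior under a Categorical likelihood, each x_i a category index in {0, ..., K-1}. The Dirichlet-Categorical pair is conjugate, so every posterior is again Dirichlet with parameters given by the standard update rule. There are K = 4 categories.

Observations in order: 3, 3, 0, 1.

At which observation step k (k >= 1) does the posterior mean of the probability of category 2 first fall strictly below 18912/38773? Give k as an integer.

obs 1: x=3 → posterior Dirichlet(2, 5/4, 8, 14/3)
obs 2: x=3 → posterior Dirichlet(2, 5/4, 8, 17/3)
obs 3: x=0 → posterior Dirichlet(3, 5/4, 8, 17/3)
obs 4: x=1 → posterior Dirichlet(3, 9/4, 8, 17/3)

k = 2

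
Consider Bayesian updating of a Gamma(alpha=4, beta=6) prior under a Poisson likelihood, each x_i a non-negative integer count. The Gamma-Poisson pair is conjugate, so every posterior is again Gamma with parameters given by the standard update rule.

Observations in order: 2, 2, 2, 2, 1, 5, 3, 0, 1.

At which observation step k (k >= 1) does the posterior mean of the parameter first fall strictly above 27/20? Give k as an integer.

k = 6

obs 1: x=2 → posterior Gamma(6, 7)
obs 2: x=2 → posterior Gamma(8, 8)
obs 3: x=2 → posterior Gamma(10, 9)
obs 4: x=2 → posterior Gamma(12, 10)
obs 5: x=1 → posterior Gamma(13, 11)
obs 6: x=5 → posterior Gamma(18, 12)
obs 7: x=3 → posterior Gamma(21, 13)
obs 8: x=0 → posterior Gamma(21, 14)
obs 9: x=1 → posterior Gamma(22, 15)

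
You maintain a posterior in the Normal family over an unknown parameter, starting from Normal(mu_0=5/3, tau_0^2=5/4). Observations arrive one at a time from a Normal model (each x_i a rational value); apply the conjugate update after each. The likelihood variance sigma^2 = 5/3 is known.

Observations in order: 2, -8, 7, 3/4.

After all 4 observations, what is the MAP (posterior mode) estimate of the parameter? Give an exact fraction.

obs 1: x=2 → posterior Normal(38/21, 5/7)
obs 2: x=-8 → posterior Normal(-17/15, 1/2)
obs 3: x=7 → posterior Normal(29/39, 5/13)
obs 4: x=3/4 → posterior Normal(143/192, 5/16)

143/192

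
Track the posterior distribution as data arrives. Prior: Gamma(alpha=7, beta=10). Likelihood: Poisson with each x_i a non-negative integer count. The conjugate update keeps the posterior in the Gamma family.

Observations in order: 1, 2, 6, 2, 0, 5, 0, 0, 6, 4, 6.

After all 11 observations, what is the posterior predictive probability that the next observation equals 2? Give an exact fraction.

obs 1: x=1 → posterior Gamma(8, 11)
obs 2: x=2 → posterior Gamma(10, 12)
obs 3: x=6 → posterior Gamma(16, 13)
obs 4: x=2 → posterior Gamma(18, 14)
obs 5: x=0 → posterior Gamma(18, 15)
obs 6: x=5 → posterior Gamma(23, 16)
obs 7: x=0 → posterior Gamma(23, 17)
obs 8: x=0 → posterior Gamma(23, 18)
obs 9: x=6 → posterior Gamma(29, 19)
obs 10: x=4 → posterior Gamma(33, 20)
obs 11: x=6 → posterior Gamma(39, 21)

718765305922191882729899031212121838756926959153990295/2736969276893232288229934295050505714497100110488403968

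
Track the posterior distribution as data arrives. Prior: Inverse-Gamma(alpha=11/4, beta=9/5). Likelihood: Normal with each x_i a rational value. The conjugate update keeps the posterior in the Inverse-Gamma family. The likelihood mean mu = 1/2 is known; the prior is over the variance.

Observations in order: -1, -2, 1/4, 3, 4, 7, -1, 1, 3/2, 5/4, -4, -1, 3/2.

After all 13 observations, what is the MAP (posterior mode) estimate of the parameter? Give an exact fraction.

4019/820

obs 1: x=-1 → posterior Inverse-Gamma(13/4, 117/40)
obs 2: x=-2 → posterior Inverse-Gamma(15/4, 121/20)
obs 3: x=1/4 → posterior Inverse-Gamma(17/4, 973/160)
obs 4: x=3 → posterior Inverse-Gamma(19/4, 1473/160)
obs 5: x=4 → posterior Inverse-Gamma(21/4, 2453/160)
obs 6: x=7 → posterior Inverse-Gamma(23/4, 5833/160)
obs 7: x=-1 → posterior Inverse-Gamma(25/4, 6013/160)
obs 8: x=1 → posterior Inverse-Gamma(27/4, 6033/160)
obs 9: x=3/2 → posterior Inverse-Gamma(29/4, 6113/160)
obs 10: x=5/4 → posterior Inverse-Gamma(31/4, 3079/80)
obs 11: x=-4 → posterior Inverse-Gamma(33/4, 3889/80)
obs 12: x=-1 → posterior Inverse-Gamma(35/4, 3979/80)
obs 13: x=3/2 → posterior Inverse-Gamma(37/4, 4019/80)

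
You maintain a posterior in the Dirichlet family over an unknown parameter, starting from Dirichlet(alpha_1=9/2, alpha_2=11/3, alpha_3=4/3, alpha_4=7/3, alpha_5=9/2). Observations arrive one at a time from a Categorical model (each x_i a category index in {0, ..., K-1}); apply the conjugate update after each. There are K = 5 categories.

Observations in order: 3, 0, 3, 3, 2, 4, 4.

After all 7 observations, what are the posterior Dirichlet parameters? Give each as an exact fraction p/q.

alpha_1=11/2, alpha_2=11/3, alpha_3=7/3, alpha_4=16/3, alpha_5=13/2

obs 1: x=3 → posterior Dirichlet(9/2, 11/3, 4/3, 10/3, 9/2)
obs 2: x=0 → posterior Dirichlet(11/2, 11/3, 4/3, 10/3, 9/2)
obs 3: x=3 → posterior Dirichlet(11/2, 11/3, 4/3, 13/3, 9/2)
obs 4: x=3 → posterior Dirichlet(11/2, 11/3, 4/3, 16/3, 9/2)
obs 5: x=2 → posterior Dirichlet(11/2, 11/3, 7/3, 16/3, 9/2)
obs 6: x=4 → posterior Dirichlet(11/2, 11/3, 7/3, 16/3, 11/2)
obs 7: x=4 → posterior Dirichlet(11/2, 11/3, 7/3, 16/3, 13/2)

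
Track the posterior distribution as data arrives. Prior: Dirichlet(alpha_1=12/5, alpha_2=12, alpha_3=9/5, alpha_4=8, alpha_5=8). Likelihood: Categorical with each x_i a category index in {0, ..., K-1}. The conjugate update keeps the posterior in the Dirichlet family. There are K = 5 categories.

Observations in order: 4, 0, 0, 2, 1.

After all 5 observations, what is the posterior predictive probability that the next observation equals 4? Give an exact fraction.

obs 1: x=4 → posterior Dirichlet(12/5, 12, 9/5, 8, 9)
obs 2: x=0 → posterior Dirichlet(17/5, 12, 9/5, 8, 9)
obs 3: x=0 → posterior Dirichlet(22/5, 12, 9/5, 8, 9)
obs 4: x=2 → posterior Dirichlet(22/5, 12, 14/5, 8, 9)
obs 5: x=1 → posterior Dirichlet(22/5, 13, 14/5, 8, 9)

15/62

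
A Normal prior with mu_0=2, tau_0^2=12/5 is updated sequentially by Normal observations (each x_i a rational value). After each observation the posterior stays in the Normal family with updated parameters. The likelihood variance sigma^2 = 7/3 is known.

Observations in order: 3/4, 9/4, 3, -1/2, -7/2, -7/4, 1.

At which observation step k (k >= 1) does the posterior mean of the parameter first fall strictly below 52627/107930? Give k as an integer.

k = 6

obs 1: x=3/4 → posterior Normal(97/71, 84/71)
obs 2: x=9/4 → posterior Normal(178/107, 84/107)
obs 3: x=3 → posterior Normal(2, 84/143)
obs 4: x=-1/2 → posterior Normal(268/179, 84/179)
obs 5: x=-7/2 → posterior Normal(142/215, 84/215)
obs 6: x=-7/4 → posterior Normal(79/251, 84/251)
obs 7: x=1 → posterior Normal(115/287, 12/41)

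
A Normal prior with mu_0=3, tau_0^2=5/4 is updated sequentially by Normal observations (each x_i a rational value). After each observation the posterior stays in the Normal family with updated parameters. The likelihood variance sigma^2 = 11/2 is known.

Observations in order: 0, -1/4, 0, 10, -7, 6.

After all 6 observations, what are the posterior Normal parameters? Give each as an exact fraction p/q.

mu_0=439/208, tau_0^2=55/104

obs 1: x=0 → posterior Normal(22/9, 55/54)
obs 2: x=-1/4 → posterior Normal(259/128, 55/64)
obs 3: x=0 → posterior Normal(7/4, 55/74)
obs 4: x=10 → posterior Normal(153/56, 55/84)
obs 5: x=-7 → posterior Normal(319/188, 55/94)
obs 6: x=6 → posterior Normal(439/208, 55/104)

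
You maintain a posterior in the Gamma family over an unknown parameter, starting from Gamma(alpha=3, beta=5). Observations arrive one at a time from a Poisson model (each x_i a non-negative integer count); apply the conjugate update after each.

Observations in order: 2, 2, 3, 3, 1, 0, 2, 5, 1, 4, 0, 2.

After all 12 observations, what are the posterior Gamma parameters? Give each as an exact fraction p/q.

obs 1: x=2 → posterior Gamma(5, 6)
obs 2: x=2 → posterior Gamma(7, 7)
obs 3: x=3 → posterior Gamma(10, 8)
obs 4: x=3 → posterior Gamma(13, 9)
obs 5: x=1 → posterior Gamma(14, 10)
obs 6: x=0 → posterior Gamma(14, 11)
obs 7: x=2 → posterior Gamma(16, 12)
obs 8: x=5 → posterior Gamma(21, 13)
obs 9: x=1 → posterior Gamma(22, 14)
obs 10: x=4 → posterior Gamma(26, 15)
obs 11: x=0 → posterior Gamma(26, 16)
obs 12: x=2 → posterior Gamma(28, 17)

alpha=28, beta=17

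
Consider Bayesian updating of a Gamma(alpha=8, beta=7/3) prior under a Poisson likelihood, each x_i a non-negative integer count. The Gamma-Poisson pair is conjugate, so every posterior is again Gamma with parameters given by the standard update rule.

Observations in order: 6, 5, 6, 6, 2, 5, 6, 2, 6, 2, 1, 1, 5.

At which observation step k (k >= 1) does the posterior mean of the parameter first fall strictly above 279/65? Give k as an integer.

k = 2

obs 1: x=6 → posterior Gamma(14, 10/3)
obs 2: x=5 → posterior Gamma(19, 13/3)
obs 3: x=6 → posterior Gamma(25, 16/3)
obs 4: x=6 → posterior Gamma(31, 19/3)
obs 5: x=2 → posterior Gamma(33, 22/3)
obs 6: x=5 → posterior Gamma(38, 25/3)
obs 7: x=6 → posterior Gamma(44, 28/3)
obs 8: x=2 → posterior Gamma(46, 31/3)
obs 9: x=6 → posterior Gamma(52, 34/3)
obs 10: x=2 → posterior Gamma(54, 37/3)
obs 11: x=1 → posterior Gamma(55, 40/3)
obs 12: x=1 → posterior Gamma(56, 43/3)
obs 13: x=5 → posterior Gamma(61, 46/3)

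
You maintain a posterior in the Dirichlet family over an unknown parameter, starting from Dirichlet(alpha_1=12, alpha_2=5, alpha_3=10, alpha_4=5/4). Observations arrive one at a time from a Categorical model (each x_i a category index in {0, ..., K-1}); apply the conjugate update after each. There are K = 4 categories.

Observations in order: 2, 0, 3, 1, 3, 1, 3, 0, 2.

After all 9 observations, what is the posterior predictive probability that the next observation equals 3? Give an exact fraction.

17/149

obs 1: x=2 → posterior Dirichlet(12, 5, 11, 5/4)
obs 2: x=0 → posterior Dirichlet(13, 5, 11, 5/4)
obs 3: x=3 → posterior Dirichlet(13, 5, 11, 9/4)
obs 4: x=1 → posterior Dirichlet(13, 6, 11, 9/4)
obs 5: x=3 → posterior Dirichlet(13, 6, 11, 13/4)
obs 6: x=1 → posterior Dirichlet(13, 7, 11, 13/4)
obs 7: x=3 → posterior Dirichlet(13, 7, 11, 17/4)
obs 8: x=0 → posterior Dirichlet(14, 7, 11, 17/4)
obs 9: x=2 → posterior Dirichlet(14, 7, 12, 17/4)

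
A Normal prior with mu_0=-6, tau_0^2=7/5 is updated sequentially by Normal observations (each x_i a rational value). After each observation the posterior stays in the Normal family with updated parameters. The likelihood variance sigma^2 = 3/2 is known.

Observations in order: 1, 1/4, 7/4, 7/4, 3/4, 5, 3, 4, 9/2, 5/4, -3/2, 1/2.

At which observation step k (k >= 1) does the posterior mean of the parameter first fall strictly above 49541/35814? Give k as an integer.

k = 9

obs 1: x=1 → posterior Normal(-76/29, 21/29)
obs 2: x=1/4 → posterior Normal(-145/86, 21/43)
obs 3: x=7/4 → posterior Normal(-16/19, 7/19)
obs 4: x=7/4 → posterior Normal(-47/142, 21/71)
obs 5: x=3/4 → posterior Normal(-13/85, 21/85)
obs 6: x=5 → posterior Normal(19/33, 7/33)
obs 7: x=3 → posterior Normal(99/113, 21/113)
obs 8: x=4 → posterior Normal(155/127, 21/127)
obs 9: x=9/2 → posterior Normal(218/141, 7/47)
obs 10: x=5/4 → posterior Normal(471/310, 21/155)
obs 11: x=-3/2 → posterior Normal(33/26, 21/169)
obs 12: x=1/2 → posterior Normal(443/366, 7/61)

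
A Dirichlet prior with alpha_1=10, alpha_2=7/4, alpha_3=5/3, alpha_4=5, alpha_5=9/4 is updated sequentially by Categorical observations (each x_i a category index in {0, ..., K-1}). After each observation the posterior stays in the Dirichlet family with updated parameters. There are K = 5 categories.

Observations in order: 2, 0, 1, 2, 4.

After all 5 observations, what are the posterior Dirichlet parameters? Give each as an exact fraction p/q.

alpha_1=11, alpha_2=11/4, alpha_3=11/3, alpha_4=5, alpha_5=13/4

obs 1: x=2 → posterior Dirichlet(10, 7/4, 8/3, 5, 9/4)
obs 2: x=0 → posterior Dirichlet(11, 7/4, 8/3, 5, 9/4)
obs 3: x=1 → posterior Dirichlet(11, 11/4, 8/3, 5, 9/4)
obs 4: x=2 → posterior Dirichlet(11, 11/4, 11/3, 5, 9/4)
obs 5: x=4 → posterior Dirichlet(11, 11/4, 11/3, 5, 13/4)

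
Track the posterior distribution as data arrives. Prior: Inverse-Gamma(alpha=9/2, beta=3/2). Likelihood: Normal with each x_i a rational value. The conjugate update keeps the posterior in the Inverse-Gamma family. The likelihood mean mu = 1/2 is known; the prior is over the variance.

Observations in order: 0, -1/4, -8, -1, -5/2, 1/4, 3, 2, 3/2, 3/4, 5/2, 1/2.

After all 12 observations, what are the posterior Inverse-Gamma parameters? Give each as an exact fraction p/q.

obs 1: x=0 → posterior Inverse-Gamma(5, 13/8)
obs 2: x=-1/4 → posterior Inverse-Gamma(11/2, 61/32)
obs 3: x=-8 → posterior Inverse-Gamma(6, 1217/32)
obs 4: x=-1 → posterior Inverse-Gamma(13/2, 1253/32)
obs 5: x=-5/2 → posterior Inverse-Gamma(7, 1397/32)
obs 6: x=1/4 → posterior Inverse-Gamma(15/2, 699/16)
obs 7: x=3 → posterior Inverse-Gamma(8, 749/16)
obs 8: x=2 → posterior Inverse-Gamma(17/2, 767/16)
obs 9: x=3/2 → posterior Inverse-Gamma(9, 775/16)
obs 10: x=3/4 → posterior Inverse-Gamma(19/2, 1551/32)
obs 11: x=5/2 → posterior Inverse-Gamma(10, 1615/32)
obs 12: x=1/2 → posterior Inverse-Gamma(21/2, 1615/32)

alpha=21/2, beta=1615/32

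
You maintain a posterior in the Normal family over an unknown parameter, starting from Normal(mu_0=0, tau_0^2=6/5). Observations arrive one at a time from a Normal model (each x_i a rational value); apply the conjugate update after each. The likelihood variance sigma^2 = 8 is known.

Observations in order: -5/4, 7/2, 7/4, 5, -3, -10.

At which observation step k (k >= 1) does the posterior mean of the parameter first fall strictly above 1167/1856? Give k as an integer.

k = 4

obs 1: x=-5/4 → posterior Normal(-15/92, 24/23)
obs 2: x=7/2 → posterior Normal(27/104, 12/13)
obs 3: x=7/4 → posterior Normal(12/29, 24/29)
obs 4: x=5 → posterior Normal(27/32, 3/4)
obs 5: x=-3 → posterior Normal(18/35, 24/35)
obs 6: x=-10 → posterior Normal(-6/19, 12/19)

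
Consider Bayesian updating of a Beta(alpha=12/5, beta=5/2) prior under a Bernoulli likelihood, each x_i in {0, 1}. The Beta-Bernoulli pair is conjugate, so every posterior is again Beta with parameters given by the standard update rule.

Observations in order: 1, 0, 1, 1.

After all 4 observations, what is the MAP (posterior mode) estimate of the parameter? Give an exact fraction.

44/69

obs 1: x=1 → posterior Beta(17/5, 5/2)
obs 2: x=0 → posterior Beta(17/5, 7/2)
obs 3: x=1 → posterior Beta(22/5, 7/2)
obs 4: x=1 → posterior Beta(27/5, 7/2)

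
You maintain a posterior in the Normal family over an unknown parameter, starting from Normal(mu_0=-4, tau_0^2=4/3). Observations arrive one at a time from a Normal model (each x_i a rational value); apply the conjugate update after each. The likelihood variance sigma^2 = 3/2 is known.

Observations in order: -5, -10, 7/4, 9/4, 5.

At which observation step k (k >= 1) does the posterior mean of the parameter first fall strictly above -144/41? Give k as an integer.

k = 4

obs 1: x=-5 → posterior Normal(-76/17, 12/17)
obs 2: x=-10 → posterior Normal(-156/25, 12/25)
obs 3: x=7/4 → posterior Normal(-142/33, 4/11)
obs 4: x=9/4 → posterior Normal(-124/41, 12/41)
obs 5: x=5 → posterior Normal(-12/7, 12/49)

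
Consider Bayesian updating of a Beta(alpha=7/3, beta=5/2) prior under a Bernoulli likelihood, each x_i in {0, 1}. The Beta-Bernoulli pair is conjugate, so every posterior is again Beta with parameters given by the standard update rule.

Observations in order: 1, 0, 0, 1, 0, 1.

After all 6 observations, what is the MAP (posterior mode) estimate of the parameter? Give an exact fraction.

26/53

obs 1: x=1 → posterior Beta(10/3, 5/2)
obs 2: x=0 → posterior Beta(10/3, 7/2)
obs 3: x=0 → posterior Beta(10/3, 9/2)
obs 4: x=1 → posterior Beta(13/3, 9/2)
obs 5: x=0 → posterior Beta(13/3, 11/2)
obs 6: x=1 → posterior Beta(16/3, 11/2)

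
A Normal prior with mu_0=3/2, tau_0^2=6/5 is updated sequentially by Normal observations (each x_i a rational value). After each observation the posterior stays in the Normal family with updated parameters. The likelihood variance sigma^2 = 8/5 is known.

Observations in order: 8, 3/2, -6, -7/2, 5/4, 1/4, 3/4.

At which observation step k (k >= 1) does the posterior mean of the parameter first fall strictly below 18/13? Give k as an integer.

obs 1: x=8 → posterior Normal(30/7, 24/35)
obs 2: x=3/2 → posterior Normal(69/20, 12/25)
obs 3: x=-6 → posterior Normal(33/26, 24/65)
obs 4: x=-7/2 → posterior Normal(3/8, 3/10)
obs 5: x=5/4 → posterior Normal(39/76, 24/95)
obs 6: x=1/4 → posterior Normal(21/44, 12/55)
obs 7: x=3/4 → posterior Normal(51/100, 24/125)

k = 3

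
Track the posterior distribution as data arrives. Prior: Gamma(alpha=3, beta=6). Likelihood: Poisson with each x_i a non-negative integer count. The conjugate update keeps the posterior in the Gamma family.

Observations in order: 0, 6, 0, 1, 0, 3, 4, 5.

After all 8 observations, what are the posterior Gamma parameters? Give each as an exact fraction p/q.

obs 1: x=0 → posterior Gamma(3, 7)
obs 2: x=6 → posterior Gamma(9, 8)
obs 3: x=0 → posterior Gamma(9, 9)
obs 4: x=1 → posterior Gamma(10, 10)
obs 5: x=0 → posterior Gamma(10, 11)
obs 6: x=3 → posterior Gamma(13, 12)
obs 7: x=4 → posterior Gamma(17, 13)
obs 8: x=5 → posterior Gamma(22, 14)

alpha=22, beta=14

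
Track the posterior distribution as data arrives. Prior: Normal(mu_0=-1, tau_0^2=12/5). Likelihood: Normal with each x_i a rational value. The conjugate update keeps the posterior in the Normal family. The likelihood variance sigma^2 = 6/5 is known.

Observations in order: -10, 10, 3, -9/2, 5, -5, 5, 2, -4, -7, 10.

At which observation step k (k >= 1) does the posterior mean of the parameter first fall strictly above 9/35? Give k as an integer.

k = 3

obs 1: x=-10 → posterior Normal(-7, 4/5)
obs 2: x=10 → posterior Normal(-1/5, 12/25)
obs 3: x=3 → posterior Normal(5/7, 12/35)
obs 4: x=-9/2 → posterior Normal(-4/9, 4/15)
obs 5: x=5 → posterior Normal(6/11, 12/55)
obs 6: x=-5 → posterior Normal(-4/13, 12/65)
obs 7: x=5 → posterior Normal(2/5, 4/25)
obs 8: x=2 → posterior Normal(10/17, 12/85)
obs 9: x=-4 → posterior Normal(2/19, 12/95)
obs 10: x=-7 → posterior Normal(-4/7, 4/35)
obs 11: x=10 → posterior Normal(8/23, 12/115)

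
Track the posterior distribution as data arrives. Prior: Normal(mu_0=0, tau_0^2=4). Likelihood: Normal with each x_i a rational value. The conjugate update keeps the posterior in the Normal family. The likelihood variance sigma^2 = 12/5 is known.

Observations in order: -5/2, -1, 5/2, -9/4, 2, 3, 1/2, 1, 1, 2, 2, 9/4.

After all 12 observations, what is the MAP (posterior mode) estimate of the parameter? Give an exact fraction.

5/6

obs 1: x=-5/2 → posterior Normal(-25/16, 3/2)
obs 2: x=-1 → posterior Normal(-35/26, 12/13)
obs 3: x=5/2 → posterior Normal(-5/18, 2/3)
obs 4: x=-9/4 → posterior Normal(-65/92, 12/23)
obs 5: x=2 → posterior Normal(-25/112, 3/7)
obs 6: x=3 → posterior Normal(35/132, 4/11)
obs 7: x=1/2 → posterior Normal(45/152, 6/19)
obs 8: x=1 → posterior Normal(65/172, 12/43)
obs 9: x=1 → posterior Normal(85/192, 1/4)
obs 10: x=2 → posterior Normal(125/212, 12/53)
obs 11: x=2 → posterior Normal(165/232, 6/29)
obs 12: x=9/4 → posterior Normal(5/6, 4/21)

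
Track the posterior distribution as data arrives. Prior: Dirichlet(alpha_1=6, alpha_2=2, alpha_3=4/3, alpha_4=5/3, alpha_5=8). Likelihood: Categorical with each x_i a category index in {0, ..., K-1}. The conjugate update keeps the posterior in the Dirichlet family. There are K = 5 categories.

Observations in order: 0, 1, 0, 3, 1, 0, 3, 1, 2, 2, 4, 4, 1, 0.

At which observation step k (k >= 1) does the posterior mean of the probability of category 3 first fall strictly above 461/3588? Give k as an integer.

obs 1: x=0 → posterior Dirichlet(7, 2, 4/3, 5/3, 8)
obs 2: x=1 → posterior Dirichlet(7, 3, 4/3, 5/3, 8)
obs 3: x=0 → posterior Dirichlet(8, 3, 4/3, 5/3, 8)
obs 4: x=3 → posterior Dirichlet(8, 3, 4/3, 8/3, 8)
obs 5: x=1 → posterior Dirichlet(8, 4, 4/3, 8/3, 8)
obs 6: x=0 → posterior Dirichlet(9, 4, 4/3, 8/3, 8)
obs 7: x=3 → posterior Dirichlet(9, 4, 4/3, 11/3, 8)
obs 8: x=1 → posterior Dirichlet(9, 5, 4/3, 11/3, 8)
obs 9: x=2 → posterior Dirichlet(9, 5, 7/3, 11/3, 8)
obs 10: x=2 → posterior Dirichlet(9, 5, 10/3, 11/3, 8)
obs 11: x=4 → posterior Dirichlet(9, 5, 10/3, 11/3, 9)
obs 12: x=4 → posterior Dirichlet(9, 5, 10/3, 11/3, 10)
obs 13: x=1 → posterior Dirichlet(9, 6, 10/3, 11/3, 10)
obs 14: x=0 → posterior Dirichlet(10, 6, 10/3, 11/3, 10)

k = 7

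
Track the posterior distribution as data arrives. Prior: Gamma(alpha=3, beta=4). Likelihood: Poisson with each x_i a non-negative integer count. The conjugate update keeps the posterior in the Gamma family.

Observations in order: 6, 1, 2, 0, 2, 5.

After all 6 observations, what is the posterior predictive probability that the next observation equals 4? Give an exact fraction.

obs 1: x=6 → posterior Gamma(9, 5)
obs 2: x=1 → posterior Gamma(10, 6)
obs 3: x=2 → posterior Gamma(12, 7)
obs 4: x=0 → posterior Gamma(12, 8)
obs 5: x=2 → posterior Gamma(14, 9)
obs 6: x=5 → posterior Gamma(19, 10)

6650000000000000000000/81402749386839761113321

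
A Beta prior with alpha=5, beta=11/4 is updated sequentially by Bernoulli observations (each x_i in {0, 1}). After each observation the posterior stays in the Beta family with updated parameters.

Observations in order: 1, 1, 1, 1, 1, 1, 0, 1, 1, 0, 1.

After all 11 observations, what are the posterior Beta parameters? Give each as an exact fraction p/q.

obs 1: x=1 → posterior Beta(6, 11/4)
obs 2: x=1 → posterior Beta(7, 11/4)
obs 3: x=1 → posterior Beta(8, 11/4)
obs 4: x=1 → posterior Beta(9, 11/4)
obs 5: x=1 → posterior Beta(10, 11/4)
obs 6: x=1 → posterior Beta(11, 11/4)
obs 7: x=0 → posterior Beta(11, 15/4)
obs 8: x=1 → posterior Beta(12, 15/4)
obs 9: x=1 → posterior Beta(13, 15/4)
obs 10: x=0 → posterior Beta(13, 19/4)
obs 11: x=1 → posterior Beta(14, 19/4)

alpha=14, beta=19/4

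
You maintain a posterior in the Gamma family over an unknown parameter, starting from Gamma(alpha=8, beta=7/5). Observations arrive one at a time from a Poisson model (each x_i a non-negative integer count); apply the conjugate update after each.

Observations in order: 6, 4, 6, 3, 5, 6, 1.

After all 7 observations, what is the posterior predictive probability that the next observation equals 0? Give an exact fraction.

2026386696162625153287603554749142341729402475012671110515785728/162860760888326175933842030791579027534767171370296750224384264783

obs 1: x=6 → posterior Gamma(14, 12/5)
obs 2: x=4 → posterior Gamma(18, 17/5)
obs 3: x=6 → posterior Gamma(24, 22/5)
obs 4: x=3 → posterior Gamma(27, 27/5)
obs 5: x=5 → posterior Gamma(32, 32/5)
obs 6: x=6 → posterior Gamma(38, 37/5)
obs 7: x=1 → posterior Gamma(39, 42/5)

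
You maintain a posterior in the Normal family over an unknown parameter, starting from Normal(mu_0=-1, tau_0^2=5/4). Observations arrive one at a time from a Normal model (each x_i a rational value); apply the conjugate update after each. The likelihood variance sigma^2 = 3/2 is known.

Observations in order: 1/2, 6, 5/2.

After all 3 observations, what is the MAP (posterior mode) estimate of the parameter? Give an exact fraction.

obs 1: x=1/2 → posterior Normal(-7/22, 15/22)
obs 2: x=6 → posterior Normal(53/32, 15/32)
obs 3: x=5/2 → posterior Normal(13/7, 5/14)

13/7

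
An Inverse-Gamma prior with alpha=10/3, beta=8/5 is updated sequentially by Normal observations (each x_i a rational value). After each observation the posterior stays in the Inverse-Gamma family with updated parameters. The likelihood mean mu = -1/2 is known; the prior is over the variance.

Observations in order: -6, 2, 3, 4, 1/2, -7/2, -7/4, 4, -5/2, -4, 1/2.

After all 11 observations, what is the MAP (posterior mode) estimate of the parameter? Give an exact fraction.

obs 1: x=-6 → posterior Inverse-Gamma(23/6, 669/40)
obs 2: x=2 → posterior Inverse-Gamma(13/3, 397/20)
obs 3: x=3 → posterior Inverse-Gamma(29/6, 1039/40)
obs 4: x=4 → posterior Inverse-Gamma(16/3, 361/10)
obs 5: x=1/2 → posterior Inverse-Gamma(35/6, 183/5)
obs 6: x=-7/2 → posterior Inverse-Gamma(19/3, 411/10)
obs 7: x=-7/4 → posterior Inverse-Gamma(41/6, 6701/160)
obs 8: x=4 → posterior Inverse-Gamma(22/3, 8321/160)
obs 9: x=-5/2 → posterior Inverse-Gamma(47/6, 8641/160)
obs 10: x=-4 → posterior Inverse-Gamma(25/3, 9621/160)
obs 11: x=1/2 → posterior Inverse-Gamma(53/6, 9701/160)

29103/4720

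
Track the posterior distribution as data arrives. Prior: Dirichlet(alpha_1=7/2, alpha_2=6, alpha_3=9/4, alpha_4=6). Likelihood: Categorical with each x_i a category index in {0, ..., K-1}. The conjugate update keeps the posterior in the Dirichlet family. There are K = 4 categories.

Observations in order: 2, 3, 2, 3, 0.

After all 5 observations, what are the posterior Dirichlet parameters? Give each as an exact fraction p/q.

obs 1: x=2 → posterior Dirichlet(7/2, 6, 13/4, 6)
obs 2: x=3 → posterior Dirichlet(7/2, 6, 13/4, 7)
obs 3: x=2 → posterior Dirichlet(7/2, 6, 17/4, 7)
obs 4: x=3 → posterior Dirichlet(7/2, 6, 17/4, 8)
obs 5: x=0 → posterior Dirichlet(9/2, 6, 17/4, 8)

alpha_1=9/2, alpha_2=6, alpha_3=17/4, alpha_4=8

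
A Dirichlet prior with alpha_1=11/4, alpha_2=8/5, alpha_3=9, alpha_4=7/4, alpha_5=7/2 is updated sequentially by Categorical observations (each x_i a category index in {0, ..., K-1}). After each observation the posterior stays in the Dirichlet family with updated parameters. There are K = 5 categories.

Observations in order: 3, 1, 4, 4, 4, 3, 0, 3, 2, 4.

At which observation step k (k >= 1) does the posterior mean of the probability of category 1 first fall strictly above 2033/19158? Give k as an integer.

obs 1: x=3 → posterior Dirichlet(11/4, 8/5, 9, 11/4, 7/2)
obs 2: x=1 → posterior Dirichlet(11/4, 13/5, 9, 11/4, 7/2)
obs 3: x=4 → posterior Dirichlet(11/4, 13/5, 9, 11/4, 9/2)
obs 4: x=4 → posterior Dirichlet(11/4, 13/5, 9, 11/4, 11/2)
obs 5: x=4 → posterior Dirichlet(11/4, 13/5, 9, 11/4, 13/2)
obs 6: x=3 → posterior Dirichlet(11/4, 13/5, 9, 15/4, 13/2)
obs 7: x=0 → posterior Dirichlet(15/4, 13/5, 9, 15/4, 13/2)
obs 8: x=3 → posterior Dirichlet(15/4, 13/5, 9, 19/4, 13/2)
obs 9: x=2 → posterior Dirichlet(15/4, 13/5, 10, 19/4, 13/2)
obs 10: x=4 → posterior Dirichlet(15/4, 13/5, 10, 19/4, 15/2)

k = 2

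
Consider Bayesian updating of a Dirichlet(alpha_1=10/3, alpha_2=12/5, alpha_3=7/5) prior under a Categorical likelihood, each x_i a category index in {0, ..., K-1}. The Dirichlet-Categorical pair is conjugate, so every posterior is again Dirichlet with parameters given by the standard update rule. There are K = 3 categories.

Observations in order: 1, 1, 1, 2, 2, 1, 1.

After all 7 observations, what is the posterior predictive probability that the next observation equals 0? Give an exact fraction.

25/106

obs 1: x=1 → posterior Dirichlet(10/3, 17/5, 7/5)
obs 2: x=1 → posterior Dirichlet(10/3, 22/5, 7/5)
obs 3: x=1 → posterior Dirichlet(10/3, 27/5, 7/5)
obs 4: x=2 → posterior Dirichlet(10/3, 27/5, 12/5)
obs 5: x=2 → posterior Dirichlet(10/3, 27/5, 17/5)
obs 6: x=1 → posterior Dirichlet(10/3, 32/5, 17/5)
obs 7: x=1 → posterior Dirichlet(10/3, 37/5, 17/5)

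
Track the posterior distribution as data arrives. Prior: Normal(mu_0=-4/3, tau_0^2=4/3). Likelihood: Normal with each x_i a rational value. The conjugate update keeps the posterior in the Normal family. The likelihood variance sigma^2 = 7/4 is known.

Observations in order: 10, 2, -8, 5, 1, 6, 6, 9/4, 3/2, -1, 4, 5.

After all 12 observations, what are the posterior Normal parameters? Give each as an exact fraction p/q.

obs 1: x=10 → posterior Normal(132/37, 28/37)
obs 2: x=2 → posterior Normal(164/53, 28/53)
obs 3: x=-8 → posterior Normal(12/23, 28/69)
obs 4: x=5 → posterior Normal(116/85, 28/85)
obs 5: x=1 → posterior Normal(132/101, 28/101)
obs 6: x=6 → posterior Normal(76/39, 28/117)
obs 7: x=6 → posterior Normal(324/133, 4/19)
obs 8: x=9/4 → posterior Normal(360/149, 28/149)
obs 9: x=3/2 → posterior Normal(128/55, 28/165)
obs 10: x=-1 → posterior Normal(368/181, 28/181)
obs 11: x=4 → posterior Normal(432/197, 28/197)
obs 12: x=5 → posterior Normal(512/213, 28/213)

mu_0=512/213, tau_0^2=28/213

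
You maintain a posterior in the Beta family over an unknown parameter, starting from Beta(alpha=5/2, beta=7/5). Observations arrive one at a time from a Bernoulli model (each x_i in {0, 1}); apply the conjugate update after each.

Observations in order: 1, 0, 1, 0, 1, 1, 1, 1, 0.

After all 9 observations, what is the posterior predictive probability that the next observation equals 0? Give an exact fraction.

44/129

obs 1: x=1 → posterior Beta(7/2, 7/5)
obs 2: x=0 → posterior Beta(7/2, 12/5)
obs 3: x=1 → posterior Beta(9/2, 12/5)
obs 4: x=0 → posterior Beta(9/2, 17/5)
obs 5: x=1 → posterior Beta(11/2, 17/5)
obs 6: x=1 → posterior Beta(13/2, 17/5)
obs 7: x=1 → posterior Beta(15/2, 17/5)
obs 8: x=1 → posterior Beta(17/2, 17/5)
obs 9: x=0 → posterior Beta(17/2, 22/5)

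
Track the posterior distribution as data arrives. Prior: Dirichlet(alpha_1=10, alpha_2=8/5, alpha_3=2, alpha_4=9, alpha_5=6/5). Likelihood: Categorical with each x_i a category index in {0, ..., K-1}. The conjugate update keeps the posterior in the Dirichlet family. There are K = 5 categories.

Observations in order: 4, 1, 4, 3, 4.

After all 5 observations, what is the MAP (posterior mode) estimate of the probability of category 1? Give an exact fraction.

8/119

obs 1: x=4 → posterior Dirichlet(10, 8/5, 2, 9, 11/5)
obs 2: x=1 → posterior Dirichlet(10, 13/5, 2, 9, 11/5)
obs 3: x=4 → posterior Dirichlet(10, 13/5, 2, 9, 16/5)
obs 4: x=3 → posterior Dirichlet(10, 13/5, 2, 10, 16/5)
obs 5: x=4 → posterior Dirichlet(10, 13/5, 2, 10, 21/5)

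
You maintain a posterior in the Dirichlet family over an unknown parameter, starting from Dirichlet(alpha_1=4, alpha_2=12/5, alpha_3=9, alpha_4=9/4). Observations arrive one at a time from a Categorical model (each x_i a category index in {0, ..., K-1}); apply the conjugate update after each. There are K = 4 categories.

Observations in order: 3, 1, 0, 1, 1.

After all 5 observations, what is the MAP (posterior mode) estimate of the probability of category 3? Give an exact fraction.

obs 1: x=3 → posterior Dirichlet(4, 12/5, 9, 13/4)
obs 2: x=1 → posterior Dirichlet(4, 17/5, 9, 13/4)
obs 3: x=0 → posterior Dirichlet(5, 17/5, 9, 13/4)
obs 4: x=1 → posterior Dirichlet(5, 22/5, 9, 13/4)
obs 5: x=1 → posterior Dirichlet(5, 27/5, 9, 13/4)

45/373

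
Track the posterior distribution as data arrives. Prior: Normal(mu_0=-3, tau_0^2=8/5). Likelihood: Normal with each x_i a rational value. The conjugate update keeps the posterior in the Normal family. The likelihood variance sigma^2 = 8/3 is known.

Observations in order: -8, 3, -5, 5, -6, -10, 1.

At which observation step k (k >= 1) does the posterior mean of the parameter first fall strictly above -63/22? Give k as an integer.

obs 1: x=-8 → posterior Normal(-39/8, 1)
obs 2: x=3 → posterior Normal(-30/11, 8/11)
obs 3: x=-5 → posterior Normal(-45/14, 4/7)
obs 4: x=5 → posterior Normal(-30/17, 8/17)
obs 5: x=-6 → posterior Normal(-12/5, 2/5)
obs 6: x=-10 → posterior Normal(-78/23, 8/23)
obs 7: x=1 → posterior Normal(-75/26, 4/13)

k = 2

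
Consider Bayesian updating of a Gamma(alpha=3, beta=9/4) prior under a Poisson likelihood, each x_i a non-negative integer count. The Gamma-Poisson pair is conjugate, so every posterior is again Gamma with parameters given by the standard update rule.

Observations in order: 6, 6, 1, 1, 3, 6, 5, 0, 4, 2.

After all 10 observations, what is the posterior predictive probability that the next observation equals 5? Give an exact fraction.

obs 1: x=6 → posterior Gamma(9, 13/4)
obs 2: x=6 → posterior Gamma(15, 17/4)
obs 3: x=1 → posterior Gamma(16, 21/4)
obs 4: x=1 → posterior Gamma(17, 25/4)
obs 5: x=3 → posterior Gamma(20, 29/4)
obs 6: x=6 → posterior Gamma(26, 33/4)
obs 7: x=5 → posterior Gamma(31, 37/4)
obs 8: x=0 → posterior Gamma(31, 41/4)
obs 9: x=4 → posterior Gamma(35, 45/4)
obs 10: x=2 → posterior Gamma(37, 49/4)

264403650771145191408789975543299427692041315776343941895593096158107648/2627764996340071914932060028590629703016273743509013665720935053615458009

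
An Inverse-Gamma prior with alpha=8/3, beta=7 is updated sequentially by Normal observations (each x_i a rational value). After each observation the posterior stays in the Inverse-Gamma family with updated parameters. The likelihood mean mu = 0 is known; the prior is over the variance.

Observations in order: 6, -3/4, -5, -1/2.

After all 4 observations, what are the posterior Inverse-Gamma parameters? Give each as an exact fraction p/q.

alpha=14/3, beta=1213/32

obs 1: x=6 → posterior Inverse-Gamma(19/6, 25)
obs 2: x=-3/4 → posterior Inverse-Gamma(11/3, 809/32)
obs 3: x=-5 → posterior Inverse-Gamma(25/6, 1209/32)
obs 4: x=-1/2 → posterior Inverse-Gamma(14/3, 1213/32)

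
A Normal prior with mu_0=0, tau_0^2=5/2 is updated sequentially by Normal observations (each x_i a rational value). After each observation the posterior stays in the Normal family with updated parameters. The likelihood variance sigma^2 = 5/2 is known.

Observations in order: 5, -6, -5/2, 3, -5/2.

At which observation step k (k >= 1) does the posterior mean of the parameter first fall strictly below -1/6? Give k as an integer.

obs 1: x=5 → posterior Normal(5/2, 5/4)
obs 2: x=-6 → posterior Normal(-1/3, 5/6)
obs 3: x=-5/2 → posterior Normal(-7/8, 5/8)
obs 4: x=3 → posterior Normal(-1/10, 1/2)
obs 5: x=-5/2 → posterior Normal(-1/2, 5/12)

k = 2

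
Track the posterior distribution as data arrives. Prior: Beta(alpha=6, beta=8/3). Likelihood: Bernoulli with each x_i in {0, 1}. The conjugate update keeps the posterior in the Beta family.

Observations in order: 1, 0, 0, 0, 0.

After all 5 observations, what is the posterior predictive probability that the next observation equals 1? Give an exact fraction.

21/41

obs 1: x=1 → posterior Beta(7, 8/3)
obs 2: x=0 → posterior Beta(7, 11/3)
obs 3: x=0 → posterior Beta(7, 14/3)
obs 4: x=0 → posterior Beta(7, 17/3)
obs 5: x=0 → posterior Beta(7, 20/3)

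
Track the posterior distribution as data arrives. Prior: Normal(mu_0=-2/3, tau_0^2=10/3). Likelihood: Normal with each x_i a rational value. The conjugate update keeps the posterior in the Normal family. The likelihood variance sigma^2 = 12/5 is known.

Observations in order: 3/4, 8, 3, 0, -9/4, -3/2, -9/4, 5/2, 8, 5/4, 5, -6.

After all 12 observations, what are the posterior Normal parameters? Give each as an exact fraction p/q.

mu_0=267/212, tau_0^2=10/53

obs 1: x=3/4 → posterior Normal(27/172, 60/43)
obs 2: x=8 → posterior Normal(827/272, 15/17)
obs 3: x=3 → posterior Normal(1127/372, 20/31)
obs 4: x=0 → posterior Normal(1127/472, 30/59)
obs 5: x=-9/4 → posterior Normal(41/26, 60/143)
obs 6: x=-3/2 → posterior Normal(47/42, 5/14)
obs 7: x=-9/4 → posterior Normal(527/772, 60/193)
obs 8: x=5/2 → posterior Normal(777/872, 30/109)
obs 9: x=8 → posterior Normal(1577/972, 20/81)
obs 10: x=5/4 → posterior Normal(851/536, 15/67)
obs 11: x=5 → posterior Normal(1101/586, 60/293)
obs 12: x=-6 → posterior Normal(267/212, 10/53)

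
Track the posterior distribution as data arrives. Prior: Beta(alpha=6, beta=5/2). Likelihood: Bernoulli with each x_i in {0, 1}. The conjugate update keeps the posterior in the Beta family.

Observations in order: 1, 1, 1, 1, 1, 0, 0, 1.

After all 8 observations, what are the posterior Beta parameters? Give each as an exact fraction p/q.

alpha=12, beta=9/2

obs 1: x=1 → posterior Beta(7, 5/2)
obs 2: x=1 → posterior Beta(8, 5/2)
obs 3: x=1 → posterior Beta(9, 5/2)
obs 4: x=1 → posterior Beta(10, 5/2)
obs 5: x=1 → posterior Beta(11, 5/2)
obs 6: x=0 → posterior Beta(11, 7/2)
obs 7: x=0 → posterior Beta(11, 9/2)
obs 8: x=1 → posterior Beta(12, 9/2)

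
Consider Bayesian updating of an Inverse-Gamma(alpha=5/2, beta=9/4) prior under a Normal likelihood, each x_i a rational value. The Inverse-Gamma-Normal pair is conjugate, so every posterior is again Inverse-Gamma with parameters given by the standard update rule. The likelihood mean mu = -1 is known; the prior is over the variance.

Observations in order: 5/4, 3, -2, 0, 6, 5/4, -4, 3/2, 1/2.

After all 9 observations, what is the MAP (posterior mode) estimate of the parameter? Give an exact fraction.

obs 1: x=5/4 → posterior Inverse-Gamma(3, 153/32)
obs 2: x=3 → posterior Inverse-Gamma(7/2, 409/32)
obs 3: x=-2 → posterior Inverse-Gamma(4, 425/32)
obs 4: x=0 → posterior Inverse-Gamma(9/2, 441/32)
obs 5: x=6 → posterior Inverse-Gamma(5, 1225/32)
obs 6: x=5/4 → posterior Inverse-Gamma(11/2, 653/16)
obs 7: x=-4 → posterior Inverse-Gamma(6, 725/16)
obs 8: x=3/2 → posterior Inverse-Gamma(13/2, 775/16)
obs 9: x=1/2 → posterior Inverse-Gamma(7, 793/16)

793/128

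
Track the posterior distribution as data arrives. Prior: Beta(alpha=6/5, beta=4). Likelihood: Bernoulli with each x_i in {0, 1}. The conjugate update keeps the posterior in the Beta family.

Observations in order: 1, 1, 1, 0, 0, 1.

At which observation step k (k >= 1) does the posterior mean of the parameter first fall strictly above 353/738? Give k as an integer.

k = 3

obs 1: x=1 → posterior Beta(11/5, 4)
obs 2: x=1 → posterior Beta(16/5, 4)
obs 3: x=1 → posterior Beta(21/5, 4)
obs 4: x=0 → posterior Beta(21/5, 5)
obs 5: x=0 → posterior Beta(21/5, 6)
obs 6: x=1 → posterior Beta(26/5, 6)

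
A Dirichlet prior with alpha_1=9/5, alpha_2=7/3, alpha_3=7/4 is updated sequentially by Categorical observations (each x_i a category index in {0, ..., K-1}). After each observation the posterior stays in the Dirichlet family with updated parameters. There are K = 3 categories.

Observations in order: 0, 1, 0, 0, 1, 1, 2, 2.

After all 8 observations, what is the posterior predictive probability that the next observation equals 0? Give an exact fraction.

288/833

obs 1: x=0 → posterior Dirichlet(14/5, 7/3, 7/4)
obs 2: x=1 → posterior Dirichlet(14/5, 10/3, 7/4)
obs 3: x=0 → posterior Dirichlet(19/5, 10/3, 7/4)
obs 4: x=0 → posterior Dirichlet(24/5, 10/3, 7/4)
obs 5: x=1 → posterior Dirichlet(24/5, 13/3, 7/4)
obs 6: x=1 → posterior Dirichlet(24/5, 16/3, 7/4)
obs 7: x=2 → posterior Dirichlet(24/5, 16/3, 11/4)
obs 8: x=2 → posterior Dirichlet(24/5, 16/3, 15/4)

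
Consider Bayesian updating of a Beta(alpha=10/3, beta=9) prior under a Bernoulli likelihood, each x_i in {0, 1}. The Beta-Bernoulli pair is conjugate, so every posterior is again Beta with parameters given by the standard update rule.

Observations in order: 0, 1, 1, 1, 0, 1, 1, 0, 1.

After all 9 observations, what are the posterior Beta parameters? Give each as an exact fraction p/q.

obs 1: x=0 → posterior Beta(10/3, 10)
obs 2: x=1 → posterior Beta(13/3, 10)
obs 3: x=1 → posterior Beta(16/3, 10)
obs 4: x=1 → posterior Beta(19/3, 10)
obs 5: x=0 → posterior Beta(19/3, 11)
obs 6: x=1 → posterior Beta(22/3, 11)
obs 7: x=1 → posterior Beta(25/3, 11)
obs 8: x=0 → posterior Beta(25/3, 12)
obs 9: x=1 → posterior Beta(28/3, 12)

alpha=28/3, beta=12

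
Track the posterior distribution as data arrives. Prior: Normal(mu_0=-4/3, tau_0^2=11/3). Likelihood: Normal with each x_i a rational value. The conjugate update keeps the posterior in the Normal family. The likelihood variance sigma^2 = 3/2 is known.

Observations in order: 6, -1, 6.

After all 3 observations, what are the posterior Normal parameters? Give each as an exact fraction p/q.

obs 1: x=6 → posterior Normal(120/31, 33/31)
obs 2: x=-1 → posterior Normal(98/53, 33/53)
obs 3: x=6 → posterior Normal(46/15, 11/25)

mu_0=46/15, tau_0^2=11/25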